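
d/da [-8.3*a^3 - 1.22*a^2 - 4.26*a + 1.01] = -24.9*a^2 - 2.44*a - 4.26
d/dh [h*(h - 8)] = 2*h - 8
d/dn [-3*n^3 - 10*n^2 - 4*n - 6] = -9*n^2 - 20*n - 4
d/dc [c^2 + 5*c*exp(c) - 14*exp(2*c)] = 5*c*exp(c) + 2*c - 28*exp(2*c) + 5*exp(c)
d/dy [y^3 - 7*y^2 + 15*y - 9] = 3*y^2 - 14*y + 15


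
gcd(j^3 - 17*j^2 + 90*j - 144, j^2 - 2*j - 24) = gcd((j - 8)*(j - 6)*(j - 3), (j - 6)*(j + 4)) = j - 6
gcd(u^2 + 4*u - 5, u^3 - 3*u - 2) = 1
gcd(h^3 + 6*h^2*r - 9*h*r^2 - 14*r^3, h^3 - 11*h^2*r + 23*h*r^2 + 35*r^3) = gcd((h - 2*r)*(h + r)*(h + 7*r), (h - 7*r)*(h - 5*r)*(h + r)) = h + r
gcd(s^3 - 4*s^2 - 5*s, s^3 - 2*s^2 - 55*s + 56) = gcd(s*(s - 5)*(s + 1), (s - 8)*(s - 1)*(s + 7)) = 1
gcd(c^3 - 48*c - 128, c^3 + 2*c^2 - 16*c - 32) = c + 4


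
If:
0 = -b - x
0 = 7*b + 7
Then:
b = -1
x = 1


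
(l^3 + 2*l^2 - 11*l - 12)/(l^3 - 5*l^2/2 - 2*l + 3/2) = 2*(l + 4)/(2*l - 1)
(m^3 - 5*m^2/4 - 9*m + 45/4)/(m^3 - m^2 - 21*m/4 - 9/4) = (4*m^2 + 7*m - 15)/(4*m^2 + 8*m + 3)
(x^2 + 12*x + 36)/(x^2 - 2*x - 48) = (x + 6)/(x - 8)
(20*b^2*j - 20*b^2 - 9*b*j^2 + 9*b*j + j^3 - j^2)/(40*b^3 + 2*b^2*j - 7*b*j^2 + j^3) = (j - 1)/(2*b + j)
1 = 1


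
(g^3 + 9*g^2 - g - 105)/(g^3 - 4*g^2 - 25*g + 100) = (g^2 + 4*g - 21)/(g^2 - 9*g + 20)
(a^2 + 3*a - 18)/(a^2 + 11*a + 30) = (a - 3)/(a + 5)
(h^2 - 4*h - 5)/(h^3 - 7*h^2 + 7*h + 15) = 1/(h - 3)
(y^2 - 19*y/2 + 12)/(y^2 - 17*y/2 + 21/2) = (y - 8)/(y - 7)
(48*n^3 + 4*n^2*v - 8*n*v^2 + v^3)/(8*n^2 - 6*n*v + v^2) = (-12*n^2 - 4*n*v + v^2)/(-2*n + v)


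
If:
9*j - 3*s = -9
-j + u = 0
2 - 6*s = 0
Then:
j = -8/9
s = 1/3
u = -8/9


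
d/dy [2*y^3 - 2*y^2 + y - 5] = 6*y^2 - 4*y + 1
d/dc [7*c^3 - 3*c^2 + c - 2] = 21*c^2 - 6*c + 1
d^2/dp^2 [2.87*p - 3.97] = 0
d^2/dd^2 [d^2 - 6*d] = 2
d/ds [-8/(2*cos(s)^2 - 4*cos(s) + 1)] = 32*(1 - cos(s))*sin(s)/(-4*cos(s) + cos(2*s) + 2)^2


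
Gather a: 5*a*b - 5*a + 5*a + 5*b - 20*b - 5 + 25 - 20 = 5*a*b - 15*b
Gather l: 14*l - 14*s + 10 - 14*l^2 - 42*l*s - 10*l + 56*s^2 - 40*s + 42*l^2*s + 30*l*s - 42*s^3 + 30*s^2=l^2*(42*s - 14) + l*(4 - 12*s) - 42*s^3 + 86*s^2 - 54*s + 10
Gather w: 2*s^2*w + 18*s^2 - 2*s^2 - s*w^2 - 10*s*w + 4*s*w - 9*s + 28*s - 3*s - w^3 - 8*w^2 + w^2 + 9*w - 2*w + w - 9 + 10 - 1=16*s^2 + 16*s - w^3 + w^2*(-s - 7) + w*(2*s^2 - 6*s + 8)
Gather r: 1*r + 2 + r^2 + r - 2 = r^2 + 2*r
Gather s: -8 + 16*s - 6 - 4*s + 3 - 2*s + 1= 10*s - 10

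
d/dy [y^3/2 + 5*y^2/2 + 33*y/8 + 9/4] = 3*y^2/2 + 5*y + 33/8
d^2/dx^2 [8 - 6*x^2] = -12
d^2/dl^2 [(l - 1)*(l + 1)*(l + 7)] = 6*l + 14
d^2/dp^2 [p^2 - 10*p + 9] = 2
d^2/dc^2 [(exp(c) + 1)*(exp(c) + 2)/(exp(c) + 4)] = (exp(3*c) + 12*exp(2*c) + 54*exp(c) + 40)*exp(c)/(exp(3*c) + 12*exp(2*c) + 48*exp(c) + 64)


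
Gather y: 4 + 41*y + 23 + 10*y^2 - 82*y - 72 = 10*y^2 - 41*y - 45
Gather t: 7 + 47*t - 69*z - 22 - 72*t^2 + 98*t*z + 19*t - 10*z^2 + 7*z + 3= -72*t^2 + t*(98*z + 66) - 10*z^2 - 62*z - 12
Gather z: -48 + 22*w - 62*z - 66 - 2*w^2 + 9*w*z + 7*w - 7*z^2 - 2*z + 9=-2*w^2 + 29*w - 7*z^2 + z*(9*w - 64) - 105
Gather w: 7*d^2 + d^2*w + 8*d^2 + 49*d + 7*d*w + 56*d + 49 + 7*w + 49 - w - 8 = 15*d^2 + 105*d + w*(d^2 + 7*d + 6) + 90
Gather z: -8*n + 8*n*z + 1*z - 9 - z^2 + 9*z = -8*n - z^2 + z*(8*n + 10) - 9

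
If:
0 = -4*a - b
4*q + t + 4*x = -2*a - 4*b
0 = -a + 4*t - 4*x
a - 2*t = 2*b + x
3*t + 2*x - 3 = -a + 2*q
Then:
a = 8/43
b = -32/43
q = -5/258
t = 74/129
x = 68/129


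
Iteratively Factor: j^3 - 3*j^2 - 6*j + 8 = (j + 2)*(j^2 - 5*j + 4) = (j - 1)*(j + 2)*(j - 4)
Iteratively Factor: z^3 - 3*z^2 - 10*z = (z - 5)*(z^2 + 2*z) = z*(z - 5)*(z + 2)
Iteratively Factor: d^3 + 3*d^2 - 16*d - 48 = (d + 3)*(d^2 - 16) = (d - 4)*(d + 3)*(d + 4)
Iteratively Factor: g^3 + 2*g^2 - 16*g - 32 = (g - 4)*(g^2 + 6*g + 8) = (g - 4)*(g + 4)*(g + 2)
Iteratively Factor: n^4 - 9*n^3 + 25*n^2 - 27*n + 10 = (n - 5)*(n^3 - 4*n^2 + 5*n - 2) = (n - 5)*(n - 1)*(n^2 - 3*n + 2) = (n - 5)*(n - 2)*(n - 1)*(n - 1)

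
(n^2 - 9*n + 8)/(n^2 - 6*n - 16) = (n - 1)/(n + 2)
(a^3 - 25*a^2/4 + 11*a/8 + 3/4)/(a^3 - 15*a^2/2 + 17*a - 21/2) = (8*a^3 - 50*a^2 + 11*a + 6)/(4*(2*a^3 - 15*a^2 + 34*a - 21))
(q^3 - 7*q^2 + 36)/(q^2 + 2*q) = q - 9 + 18/q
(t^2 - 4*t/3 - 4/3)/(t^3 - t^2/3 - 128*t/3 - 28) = (t - 2)/(t^2 - t - 42)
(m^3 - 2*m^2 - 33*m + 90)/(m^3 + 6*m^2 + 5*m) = (m^3 - 2*m^2 - 33*m + 90)/(m*(m^2 + 6*m + 5))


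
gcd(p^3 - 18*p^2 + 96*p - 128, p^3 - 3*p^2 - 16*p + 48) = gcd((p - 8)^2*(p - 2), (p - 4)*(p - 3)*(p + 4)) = 1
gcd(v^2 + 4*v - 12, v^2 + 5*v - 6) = v + 6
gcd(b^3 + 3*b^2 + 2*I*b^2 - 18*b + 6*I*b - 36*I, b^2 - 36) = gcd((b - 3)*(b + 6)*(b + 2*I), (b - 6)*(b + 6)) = b + 6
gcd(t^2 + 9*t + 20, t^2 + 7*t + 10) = t + 5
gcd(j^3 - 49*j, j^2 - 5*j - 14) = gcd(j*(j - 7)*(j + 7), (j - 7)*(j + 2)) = j - 7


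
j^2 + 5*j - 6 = (j - 1)*(j + 6)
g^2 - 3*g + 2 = (g - 2)*(g - 1)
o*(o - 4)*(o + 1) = o^3 - 3*o^2 - 4*o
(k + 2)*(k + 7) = k^2 + 9*k + 14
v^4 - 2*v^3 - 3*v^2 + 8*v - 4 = (v - 2)*(v - 1)^2*(v + 2)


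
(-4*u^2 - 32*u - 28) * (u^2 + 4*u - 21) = -4*u^4 - 48*u^3 - 72*u^2 + 560*u + 588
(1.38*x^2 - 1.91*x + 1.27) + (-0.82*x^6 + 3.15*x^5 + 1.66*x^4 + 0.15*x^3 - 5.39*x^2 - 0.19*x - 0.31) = -0.82*x^6 + 3.15*x^5 + 1.66*x^4 + 0.15*x^3 - 4.01*x^2 - 2.1*x + 0.96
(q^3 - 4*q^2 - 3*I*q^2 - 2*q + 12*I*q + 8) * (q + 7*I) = q^4 - 4*q^3 + 4*I*q^3 + 19*q^2 - 16*I*q^2 - 76*q - 14*I*q + 56*I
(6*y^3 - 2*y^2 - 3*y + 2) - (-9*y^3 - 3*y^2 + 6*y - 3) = 15*y^3 + y^2 - 9*y + 5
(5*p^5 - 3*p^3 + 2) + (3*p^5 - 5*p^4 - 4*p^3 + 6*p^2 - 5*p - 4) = 8*p^5 - 5*p^4 - 7*p^3 + 6*p^2 - 5*p - 2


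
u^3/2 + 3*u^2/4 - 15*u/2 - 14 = (u/2 + 1)*(u - 4)*(u + 7/2)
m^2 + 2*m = m*(m + 2)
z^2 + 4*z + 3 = (z + 1)*(z + 3)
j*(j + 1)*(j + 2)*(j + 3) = j^4 + 6*j^3 + 11*j^2 + 6*j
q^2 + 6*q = q*(q + 6)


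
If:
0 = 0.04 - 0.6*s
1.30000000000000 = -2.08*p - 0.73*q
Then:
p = -0.350961538461538*q - 0.625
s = 0.07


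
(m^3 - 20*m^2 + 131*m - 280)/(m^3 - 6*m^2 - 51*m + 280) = (m - 7)/(m + 7)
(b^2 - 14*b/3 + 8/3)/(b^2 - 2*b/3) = (b - 4)/b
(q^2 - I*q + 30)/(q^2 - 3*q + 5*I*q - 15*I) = (q - 6*I)/(q - 3)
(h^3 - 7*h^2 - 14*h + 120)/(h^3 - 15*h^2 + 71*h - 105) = (h^2 - 2*h - 24)/(h^2 - 10*h + 21)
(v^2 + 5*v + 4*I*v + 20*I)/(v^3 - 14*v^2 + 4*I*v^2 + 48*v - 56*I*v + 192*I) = (v + 5)/(v^2 - 14*v + 48)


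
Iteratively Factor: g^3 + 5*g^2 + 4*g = (g)*(g^2 + 5*g + 4) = g*(g + 4)*(g + 1)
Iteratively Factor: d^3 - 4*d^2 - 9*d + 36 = (d - 3)*(d^2 - d - 12) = (d - 3)*(d + 3)*(d - 4)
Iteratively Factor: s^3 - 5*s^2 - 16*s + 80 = (s - 4)*(s^2 - s - 20) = (s - 5)*(s - 4)*(s + 4)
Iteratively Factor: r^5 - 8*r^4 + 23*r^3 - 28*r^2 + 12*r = (r - 2)*(r^4 - 6*r^3 + 11*r^2 - 6*r) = (r - 2)^2*(r^3 - 4*r^2 + 3*r) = (r - 2)^2*(r - 1)*(r^2 - 3*r) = r*(r - 2)^2*(r - 1)*(r - 3)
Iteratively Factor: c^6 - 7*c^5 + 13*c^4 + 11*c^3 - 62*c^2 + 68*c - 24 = (c - 2)*(c^5 - 5*c^4 + 3*c^3 + 17*c^2 - 28*c + 12) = (c - 3)*(c - 2)*(c^4 - 2*c^3 - 3*c^2 + 8*c - 4) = (c - 3)*(c - 2)*(c - 1)*(c^3 - c^2 - 4*c + 4) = (c - 3)*(c - 2)*(c - 1)*(c + 2)*(c^2 - 3*c + 2) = (c - 3)*(c - 2)^2*(c - 1)*(c + 2)*(c - 1)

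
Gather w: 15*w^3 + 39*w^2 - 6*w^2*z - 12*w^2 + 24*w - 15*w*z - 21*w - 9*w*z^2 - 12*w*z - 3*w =15*w^3 + w^2*(27 - 6*z) + w*(-9*z^2 - 27*z)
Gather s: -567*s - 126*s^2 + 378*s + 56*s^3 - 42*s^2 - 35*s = 56*s^3 - 168*s^2 - 224*s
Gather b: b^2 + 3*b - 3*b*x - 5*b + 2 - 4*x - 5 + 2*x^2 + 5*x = b^2 + b*(-3*x - 2) + 2*x^2 + x - 3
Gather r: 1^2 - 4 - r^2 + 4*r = -r^2 + 4*r - 3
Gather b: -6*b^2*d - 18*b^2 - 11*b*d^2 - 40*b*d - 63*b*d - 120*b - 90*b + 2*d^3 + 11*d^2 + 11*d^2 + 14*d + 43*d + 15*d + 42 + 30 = b^2*(-6*d - 18) + b*(-11*d^2 - 103*d - 210) + 2*d^3 + 22*d^2 + 72*d + 72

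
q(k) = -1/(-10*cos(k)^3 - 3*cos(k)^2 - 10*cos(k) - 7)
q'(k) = -(-30*sin(k)*cos(k)^2 - 6*sin(k)*cos(k) - 10*sin(k))/(-10*cos(k)^3 - 3*cos(k)^2 - 10*cos(k) - 7)^2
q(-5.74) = 0.04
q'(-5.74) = 0.03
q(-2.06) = 0.52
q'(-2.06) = -3.29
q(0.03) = 0.03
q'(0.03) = 0.00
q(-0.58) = 0.04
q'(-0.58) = -0.04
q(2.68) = -0.15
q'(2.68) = 0.28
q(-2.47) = -0.26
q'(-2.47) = -1.03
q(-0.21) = 0.03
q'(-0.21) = -0.01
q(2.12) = 0.85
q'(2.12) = 9.29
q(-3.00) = -0.10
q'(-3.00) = -0.05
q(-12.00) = 0.04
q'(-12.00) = 0.04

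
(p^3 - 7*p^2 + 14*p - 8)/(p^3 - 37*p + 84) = (p^2 - 3*p + 2)/(p^2 + 4*p - 21)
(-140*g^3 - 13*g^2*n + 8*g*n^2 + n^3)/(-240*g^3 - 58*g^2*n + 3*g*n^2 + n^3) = (28*g^2 - 3*g*n - n^2)/(48*g^2 + 2*g*n - n^2)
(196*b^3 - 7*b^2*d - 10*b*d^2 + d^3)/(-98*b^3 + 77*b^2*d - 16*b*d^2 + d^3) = (-4*b - d)/(2*b - d)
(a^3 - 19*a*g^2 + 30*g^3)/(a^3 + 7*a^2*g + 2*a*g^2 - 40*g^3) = (a - 3*g)/(a + 4*g)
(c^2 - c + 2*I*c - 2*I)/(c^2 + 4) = (c - 1)/(c - 2*I)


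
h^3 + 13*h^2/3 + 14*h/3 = h*(h + 2)*(h + 7/3)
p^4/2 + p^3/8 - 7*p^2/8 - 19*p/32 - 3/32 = (p/2 + 1/2)*(p - 3/2)*(p + 1/4)*(p + 1/2)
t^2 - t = t*(t - 1)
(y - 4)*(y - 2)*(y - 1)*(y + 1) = y^4 - 6*y^3 + 7*y^2 + 6*y - 8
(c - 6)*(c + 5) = c^2 - c - 30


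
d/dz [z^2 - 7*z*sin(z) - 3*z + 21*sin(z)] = -7*z*cos(z) + 2*z - 7*sin(z) + 21*cos(z) - 3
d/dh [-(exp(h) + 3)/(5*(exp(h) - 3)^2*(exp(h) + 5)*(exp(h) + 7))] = (3*exp(3*h) + 33*exp(2*h) + 125*exp(h) + 207)*exp(h)/(5*(exp(7*h) + 15*exp(6*h) + 25*exp(5*h) - 465*exp(4*h) - 1205*exp(3*h) + 5877*exp(2*h) + 10395*exp(h) - 33075))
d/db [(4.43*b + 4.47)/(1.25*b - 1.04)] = (10.602488 - 12.743375*b)/(1.25*b - 1.04)^3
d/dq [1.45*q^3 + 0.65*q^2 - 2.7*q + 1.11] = 4.35*q^2 + 1.3*q - 2.7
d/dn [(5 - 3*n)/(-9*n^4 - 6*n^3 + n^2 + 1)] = (27*n^4 + 18*n^3 - 3*n^2 - 2*n*(3*n - 5)*(18*n^2 + 9*n - 1) - 3)/(9*n^4 + 6*n^3 - n^2 - 1)^2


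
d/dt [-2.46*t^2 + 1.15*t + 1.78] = 1.15 - 4.92*t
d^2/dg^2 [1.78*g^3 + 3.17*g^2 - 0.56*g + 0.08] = 10.68*g + 6.34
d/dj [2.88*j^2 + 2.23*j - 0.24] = 5.76*j + 2.23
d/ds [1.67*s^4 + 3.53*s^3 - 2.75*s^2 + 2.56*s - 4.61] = 6.68*s^3 + 10.59*s^2 - 5.5*s + 2.56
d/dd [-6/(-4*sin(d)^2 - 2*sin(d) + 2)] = -3*(4*sin(d) + 1)*cos(d)/(sin(d) - cos(2*d))^2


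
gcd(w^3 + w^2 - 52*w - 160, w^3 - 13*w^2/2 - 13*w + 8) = w - 8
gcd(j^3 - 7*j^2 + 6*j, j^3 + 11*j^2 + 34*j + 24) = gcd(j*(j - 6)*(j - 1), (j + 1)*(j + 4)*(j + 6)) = 1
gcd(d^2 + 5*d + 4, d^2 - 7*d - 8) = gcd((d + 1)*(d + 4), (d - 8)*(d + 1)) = d + 1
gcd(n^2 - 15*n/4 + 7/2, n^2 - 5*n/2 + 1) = n - 2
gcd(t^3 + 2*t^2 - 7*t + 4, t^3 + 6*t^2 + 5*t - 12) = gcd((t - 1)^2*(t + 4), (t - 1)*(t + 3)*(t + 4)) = t^2 + 3*t - 4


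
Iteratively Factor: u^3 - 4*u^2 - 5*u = (u + 1)*(u^2 - 5*u) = (u - 5)*(u + 1)*(u)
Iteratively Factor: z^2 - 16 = (z - 4)*(z + 4)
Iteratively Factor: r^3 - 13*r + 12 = (r + 4)*(r^2 - 4*r + 3) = (r - 3)*(r + 4)*(r - 1)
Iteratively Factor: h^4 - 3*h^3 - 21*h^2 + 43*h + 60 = (h + 1)*(h^3 - 4*h^2 - 17*h + 60) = (h - 3)*(h + 1)*(h^2 - h - 20) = (h - 5)*(h - 3)*(h + 1)*(h + 4)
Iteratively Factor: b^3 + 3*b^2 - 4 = (b + 2)*(b^2 + b - 2) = (b - 1)*(b + 2)*(b + 2)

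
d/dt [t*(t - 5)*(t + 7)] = 3*t^2 + 4*t - 35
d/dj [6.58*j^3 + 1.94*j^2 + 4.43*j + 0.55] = 19.74*j^2 + 3.88*j + 4.43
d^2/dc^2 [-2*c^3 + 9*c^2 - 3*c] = 18 - 12*c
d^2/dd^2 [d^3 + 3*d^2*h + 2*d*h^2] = 6*d + 6*h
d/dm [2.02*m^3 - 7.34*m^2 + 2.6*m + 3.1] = 6.06*m^2 - 14.68*m + 2.6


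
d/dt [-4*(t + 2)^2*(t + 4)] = 4*(-3*t - 10)*(t + 2)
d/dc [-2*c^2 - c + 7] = -4*c - 1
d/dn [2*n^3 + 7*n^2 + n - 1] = 6*n^2 + 14*n + 1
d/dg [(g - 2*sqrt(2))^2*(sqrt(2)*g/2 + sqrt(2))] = sqrt(2)*(g - 2*sqrt(2))*(3*g - 2*sqrt(2) + 4)/2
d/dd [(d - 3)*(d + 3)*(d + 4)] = 3*d^2 + 8*d - 9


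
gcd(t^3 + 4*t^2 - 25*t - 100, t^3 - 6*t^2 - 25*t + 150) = t^2 - 25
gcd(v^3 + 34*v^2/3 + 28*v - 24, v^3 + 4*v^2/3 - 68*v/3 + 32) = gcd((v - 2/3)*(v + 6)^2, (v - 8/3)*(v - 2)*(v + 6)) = v + 6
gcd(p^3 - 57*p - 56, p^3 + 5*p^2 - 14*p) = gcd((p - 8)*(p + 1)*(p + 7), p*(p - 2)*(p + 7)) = p + 7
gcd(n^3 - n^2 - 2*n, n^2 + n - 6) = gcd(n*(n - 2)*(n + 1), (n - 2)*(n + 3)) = n - 2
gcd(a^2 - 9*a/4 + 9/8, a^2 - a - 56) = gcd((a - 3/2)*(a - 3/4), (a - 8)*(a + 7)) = 1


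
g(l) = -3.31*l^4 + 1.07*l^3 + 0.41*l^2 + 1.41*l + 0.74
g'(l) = -13.24*l^3 + 3.21*l^2 + 0.82*l + 1.41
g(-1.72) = -34.89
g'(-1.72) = 76.87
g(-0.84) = -2.44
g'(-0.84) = 10.83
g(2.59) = -123.21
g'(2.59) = -204.96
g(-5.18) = -2527.41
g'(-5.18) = 1923.55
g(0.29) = 1.19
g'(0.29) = 1.59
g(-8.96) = -22082.05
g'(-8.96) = 9775.61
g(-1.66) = -30.50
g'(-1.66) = 69.46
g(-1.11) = -6.81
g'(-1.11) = 22.56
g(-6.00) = -4513.84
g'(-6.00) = 2971.89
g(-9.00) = -22475.68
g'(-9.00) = 9906.00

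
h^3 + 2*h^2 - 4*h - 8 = (h - 2)*(h + 2)^2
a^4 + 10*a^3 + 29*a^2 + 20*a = a*(a + 1)*(a + 4)*(a + 5)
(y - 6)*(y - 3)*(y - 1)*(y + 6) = y^4 - 4*y^3 - 33*y^2 + 144*y - 108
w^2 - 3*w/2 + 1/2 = (w - 1)*(w - 1/2)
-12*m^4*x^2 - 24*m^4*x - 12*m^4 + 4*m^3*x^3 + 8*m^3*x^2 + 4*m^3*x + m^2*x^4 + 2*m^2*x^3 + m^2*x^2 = (-2*m + x)*(6*m + x)*(m*x + m)^2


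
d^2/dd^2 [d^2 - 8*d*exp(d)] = -8*d*exp(d) - 16*exp(d) + 2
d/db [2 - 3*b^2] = -6*b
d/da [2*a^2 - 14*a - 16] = 4*a - 14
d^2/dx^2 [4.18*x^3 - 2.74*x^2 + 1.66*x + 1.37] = 25.08*x - 5.48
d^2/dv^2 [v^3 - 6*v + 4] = 6*v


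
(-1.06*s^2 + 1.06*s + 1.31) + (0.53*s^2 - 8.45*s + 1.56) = -0.53*s^2 - 7.39*s + 2.87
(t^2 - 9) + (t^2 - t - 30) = 2*t^2 - t - 39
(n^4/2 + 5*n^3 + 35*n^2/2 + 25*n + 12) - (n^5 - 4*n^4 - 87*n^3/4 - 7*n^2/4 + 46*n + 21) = -n^5 + 9*n^4/2 + 107*n^3/4 + 77*n^2/4 - 21*n - 9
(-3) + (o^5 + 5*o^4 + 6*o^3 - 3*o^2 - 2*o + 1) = o^5 + 5*o^4 + 6*o^3 - 3*o^2 - 2*o - 2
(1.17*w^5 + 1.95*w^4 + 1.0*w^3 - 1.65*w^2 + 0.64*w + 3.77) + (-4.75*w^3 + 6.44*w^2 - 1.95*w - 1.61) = 1.17*w^5 + 1.95*w^4 - 3.75*w^3 + 4.79*w^2 - 1.31*w + 2.16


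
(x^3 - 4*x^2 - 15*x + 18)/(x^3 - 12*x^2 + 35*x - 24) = (x^2 - 3*x - 18)/(x^2 - 11*x + 24)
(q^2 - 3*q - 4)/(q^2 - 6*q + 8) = (q + 1)/(q - 2)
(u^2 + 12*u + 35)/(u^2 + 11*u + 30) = (u + 7)/(u + 6)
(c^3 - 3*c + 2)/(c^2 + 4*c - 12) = (c^3 - 3*c + 2)/(c^2 + 4*c - 12)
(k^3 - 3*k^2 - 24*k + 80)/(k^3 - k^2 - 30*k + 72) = (k^2 + k - 20)/(k^2 + 3*k - 18)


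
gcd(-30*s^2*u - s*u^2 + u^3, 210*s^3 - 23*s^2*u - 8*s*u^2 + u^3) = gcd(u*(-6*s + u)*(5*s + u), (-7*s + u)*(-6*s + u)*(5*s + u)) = 30*s^2 + s*u - u^2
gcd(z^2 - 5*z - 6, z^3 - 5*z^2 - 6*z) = z^2 - 5*z - 6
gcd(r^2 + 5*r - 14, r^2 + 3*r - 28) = r + 7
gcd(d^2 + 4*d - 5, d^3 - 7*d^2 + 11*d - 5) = d - 1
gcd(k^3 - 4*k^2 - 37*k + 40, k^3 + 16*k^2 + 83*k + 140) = k + 5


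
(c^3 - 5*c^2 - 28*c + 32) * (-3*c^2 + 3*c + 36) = -3*c^5 + 18*c^4 + 105*c^3 - 360*c^2 - 912*c + 1152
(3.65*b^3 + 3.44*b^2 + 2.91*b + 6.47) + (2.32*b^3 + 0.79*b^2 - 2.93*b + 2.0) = 5.97*b^3 + 4.23*b^2 - 0.02*b + 8.47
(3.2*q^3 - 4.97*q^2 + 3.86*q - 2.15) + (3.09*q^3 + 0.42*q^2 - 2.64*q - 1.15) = 6.29*q^3 - 4.55*q^2 + 1.22*q - 3.3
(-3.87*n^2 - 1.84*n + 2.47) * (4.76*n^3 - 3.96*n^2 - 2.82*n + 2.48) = -18.4212*n^5 + 6.5668*n^4 + 29.957*n^3 - 14.19*n^2 - 11.5286*n + 6.1256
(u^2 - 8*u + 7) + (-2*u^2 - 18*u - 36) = -u^2 - 26*u - 29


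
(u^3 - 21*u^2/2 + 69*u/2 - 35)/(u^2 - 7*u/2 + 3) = (2*u^2 - 17*u + 35)/(2*u - 3)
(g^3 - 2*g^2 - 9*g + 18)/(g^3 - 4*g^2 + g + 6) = (g + 3)/(g + 1)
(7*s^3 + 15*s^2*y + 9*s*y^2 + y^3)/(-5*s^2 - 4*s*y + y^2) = (7*s^2 + 8*s*y + y^2)/(-5*s + y)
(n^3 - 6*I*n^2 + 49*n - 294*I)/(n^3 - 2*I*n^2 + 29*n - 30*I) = (n^2 + 49)/(n^2 + 4*I*n + 5)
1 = 1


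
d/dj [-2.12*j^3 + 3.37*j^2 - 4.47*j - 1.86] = -6.36*j^2 + 6.74*j - 4.47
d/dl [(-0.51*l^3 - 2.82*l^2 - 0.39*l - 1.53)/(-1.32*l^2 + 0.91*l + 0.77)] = (0.6732*l^4 - 0.928199999999999*l^3 - 4.2591*l^2 - 8.382*l + 1.092)/(1.7424*l^4 - 2.4024*l^3 - 1.2047*l^2 + 1.4014*l + 0.5929)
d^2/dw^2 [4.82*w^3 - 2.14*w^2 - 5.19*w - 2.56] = 28.92*w - 4.28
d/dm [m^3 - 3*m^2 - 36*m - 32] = 3*m^2 - 6*m - 36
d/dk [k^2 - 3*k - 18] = 2*k - 3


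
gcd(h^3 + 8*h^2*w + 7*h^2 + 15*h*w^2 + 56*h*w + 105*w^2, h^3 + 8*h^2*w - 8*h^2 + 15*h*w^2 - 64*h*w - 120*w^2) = h^2 + 8*h*w + 15*w^2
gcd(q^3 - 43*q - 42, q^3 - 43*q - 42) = q^3 - 43*q - 42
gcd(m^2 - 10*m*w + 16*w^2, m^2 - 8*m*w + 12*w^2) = -m + 2*w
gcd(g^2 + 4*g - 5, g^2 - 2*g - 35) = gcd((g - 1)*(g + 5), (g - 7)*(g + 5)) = g + 5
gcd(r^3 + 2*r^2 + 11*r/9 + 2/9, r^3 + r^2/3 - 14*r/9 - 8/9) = r^2 + 5*r/3 + 2/3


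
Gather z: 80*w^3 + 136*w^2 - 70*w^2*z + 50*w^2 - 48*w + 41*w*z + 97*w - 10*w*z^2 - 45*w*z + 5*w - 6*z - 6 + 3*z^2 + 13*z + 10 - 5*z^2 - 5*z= 80*w^3 + 186*w^2 + 54*w + z^2*(-10*w - 2) + z*(-70*w^2 - 4*w + 2) + 4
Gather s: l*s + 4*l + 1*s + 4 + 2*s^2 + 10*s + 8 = 4*l + 2*s^2 + s*(l + 11) + 12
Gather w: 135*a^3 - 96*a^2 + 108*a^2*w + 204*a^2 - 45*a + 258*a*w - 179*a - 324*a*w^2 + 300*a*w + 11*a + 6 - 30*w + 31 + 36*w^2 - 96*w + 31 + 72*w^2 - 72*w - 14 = 135*a^3 + 108*a^2 - 213*a + w^2*(108 - 324*a) + w*(108*a^2 + 558*a - 198) + 54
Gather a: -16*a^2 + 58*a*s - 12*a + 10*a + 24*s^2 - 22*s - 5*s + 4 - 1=-16*a^2 + a*(58*s - 2) + 24*s^2 - 27*s + 3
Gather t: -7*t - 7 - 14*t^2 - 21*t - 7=-14*t^2 - 28*t - 14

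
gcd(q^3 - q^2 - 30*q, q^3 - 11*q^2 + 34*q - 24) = q - 6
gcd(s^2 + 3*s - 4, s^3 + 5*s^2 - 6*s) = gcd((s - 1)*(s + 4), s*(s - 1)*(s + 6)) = s - 1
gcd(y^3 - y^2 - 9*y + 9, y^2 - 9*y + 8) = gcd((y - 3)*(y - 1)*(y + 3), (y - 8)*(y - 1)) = y - 1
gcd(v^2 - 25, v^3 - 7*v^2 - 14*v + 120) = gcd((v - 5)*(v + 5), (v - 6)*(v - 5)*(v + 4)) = v - 5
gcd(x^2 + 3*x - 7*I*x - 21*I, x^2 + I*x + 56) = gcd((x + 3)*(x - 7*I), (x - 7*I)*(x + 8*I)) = x - 7*I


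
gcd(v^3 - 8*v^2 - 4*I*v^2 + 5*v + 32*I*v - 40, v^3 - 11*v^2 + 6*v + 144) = v - 8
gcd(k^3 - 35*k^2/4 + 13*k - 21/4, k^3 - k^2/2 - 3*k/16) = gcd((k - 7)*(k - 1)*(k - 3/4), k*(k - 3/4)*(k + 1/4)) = k - 3/4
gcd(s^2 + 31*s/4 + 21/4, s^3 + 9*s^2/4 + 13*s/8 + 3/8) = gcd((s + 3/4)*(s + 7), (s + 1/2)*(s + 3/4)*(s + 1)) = s + 3/4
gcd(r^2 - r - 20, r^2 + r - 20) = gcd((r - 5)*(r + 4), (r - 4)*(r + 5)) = 1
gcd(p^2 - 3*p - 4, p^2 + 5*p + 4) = p + 1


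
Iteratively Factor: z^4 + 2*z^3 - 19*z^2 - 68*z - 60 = (z + 3)*(z^3 - z^2 - 16*z - 20) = (z + 2)*(z + 3)*(z^2 - 3*z - 10) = (z - 5)*(z + 2)*(z + 3)*(z + 2)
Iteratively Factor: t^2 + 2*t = (t + 2)*(t)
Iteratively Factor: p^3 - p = (p - 1)*(p^2 + p) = p*(p - 1)*(p + 1)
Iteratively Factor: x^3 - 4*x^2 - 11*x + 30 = (x - 5)*(x^2 + x - 6) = (x - 5)*(x - 2)*(x + 3)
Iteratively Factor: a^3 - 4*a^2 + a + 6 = (a + 1)*(a^2 - 5*a + 6) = (a - 3)*(a + 1)*(a - 2)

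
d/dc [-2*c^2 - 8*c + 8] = -4*c - 8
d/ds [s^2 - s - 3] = 2*s - 1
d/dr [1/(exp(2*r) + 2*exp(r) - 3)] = -2*(exp(r) + 1)*exp(r)/(exp(2*r) + 2*exp(r) - 3)^2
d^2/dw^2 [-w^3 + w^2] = 2 - 6*w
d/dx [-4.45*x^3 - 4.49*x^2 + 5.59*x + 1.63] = -13.35*x^2 - 8.98*x + 5.59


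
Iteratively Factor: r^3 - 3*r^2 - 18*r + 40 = (r - 5)*(r^2 + 2*r - 8) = (r - 5)*(r + 4)*(r - 2)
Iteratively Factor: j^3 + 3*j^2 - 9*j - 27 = (j + 3)*(j^2 - 9) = (j + 3)^2*(j - 3)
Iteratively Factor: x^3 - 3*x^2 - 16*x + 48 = (x + 4)*(x^2 - 7*x + 12) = (x - 4)*(x + 4)*(x - 3)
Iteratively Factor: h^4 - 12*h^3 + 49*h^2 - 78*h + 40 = (h - 5)*(h^3 - 7*h^2 + 14*h - 8) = (h - 5)*(h - 1)*(h^2 - 6*h + 8) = (h - 5)*(h - 2)*(h - 1)*(h - 4)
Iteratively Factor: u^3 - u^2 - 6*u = (u - 3)*(u^2 + 2*u) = u*(u - 3)*(u + 2)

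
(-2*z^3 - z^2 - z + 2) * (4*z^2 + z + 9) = -8*z^5 - 6*z^4 - 23*z^3 - 2*z^2 - 7*z + 18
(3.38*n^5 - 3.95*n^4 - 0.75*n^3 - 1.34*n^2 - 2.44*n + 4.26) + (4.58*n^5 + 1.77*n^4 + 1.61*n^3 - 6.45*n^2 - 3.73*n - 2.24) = 7.96*n^5 - 2.18*n^4 + 0.86*n^3 - 7.79*n^2 - 6.17*n + 2.02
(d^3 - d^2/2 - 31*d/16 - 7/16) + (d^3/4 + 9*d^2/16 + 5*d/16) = 5*d^3/4 + d^2/16 - 13*d/8 - 7/16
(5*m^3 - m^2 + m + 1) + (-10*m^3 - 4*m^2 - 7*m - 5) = -5*m^3 - 5*m^2 - 6*m - 4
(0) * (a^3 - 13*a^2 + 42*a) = 0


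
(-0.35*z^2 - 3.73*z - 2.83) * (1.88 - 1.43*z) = 0.5005*z^3 + 4.6759*z^2 - 2.9655*z - 5.3204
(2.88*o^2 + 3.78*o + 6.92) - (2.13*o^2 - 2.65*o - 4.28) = 0.75*o^2 + 6.43*o + 11.2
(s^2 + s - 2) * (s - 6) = s^3 - 5*s^2 - 8*s + 12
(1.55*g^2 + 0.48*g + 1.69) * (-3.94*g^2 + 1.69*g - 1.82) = -6.107*g^4 + 0.7283*g^3 - 8.6684*g^2 + 1.9825*g - 3.0758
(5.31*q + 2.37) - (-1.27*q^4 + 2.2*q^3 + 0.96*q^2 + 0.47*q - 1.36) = 1.27*q^4 - 2.2*q^3 - 0.96*q^2 + 4.84*q + 3.73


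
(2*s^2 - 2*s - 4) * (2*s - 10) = 4*s^3 - 24*s^2 + 12*s + 40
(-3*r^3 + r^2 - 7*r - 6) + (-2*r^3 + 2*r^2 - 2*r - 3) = -5*r^3 + 3*r^2 - 9*r - 9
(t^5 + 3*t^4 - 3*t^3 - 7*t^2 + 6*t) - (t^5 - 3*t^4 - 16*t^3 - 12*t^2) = 6*t^4 + 13*t^3 + 5*t^2 + 6*t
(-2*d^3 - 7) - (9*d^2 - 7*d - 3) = -2*d^3 - 9*d^2 + 7*d - 4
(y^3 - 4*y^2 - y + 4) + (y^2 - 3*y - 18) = y^3 - 3*y^2 - 4*y - 14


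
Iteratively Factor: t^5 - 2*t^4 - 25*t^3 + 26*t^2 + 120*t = (t - 3)*(t^4 + t^3 - 22*t^2 - 40*t) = t*(t - 3)*(t^3 + t^2 - 22*t - 40) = t*(t - 3)*(t + 4)*(t^2 - 3*t - 10) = t*(t - 3)*(t + 2)*(t + 4)*(t - 5)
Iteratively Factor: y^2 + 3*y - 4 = (y + 4)*(y - 1)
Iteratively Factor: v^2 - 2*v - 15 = (v - 5)*(v + 3)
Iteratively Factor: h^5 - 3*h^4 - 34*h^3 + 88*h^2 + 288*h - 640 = (h - 2)*(h^4 - h^3 - 36*h^2 + 16*h + 320) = (h - 2)*(h + 4)*(h^3 - 5*h^2 - 16*h + 80) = (h - 4)*(h - 2)*(h + 4)*(h^2 - h - 20) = (h - 5)*(h - 4)*(h - 2)*(h + 4)*(h + 4)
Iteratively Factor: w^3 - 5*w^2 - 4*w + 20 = (w + 2)*(w^2 - 7*w + 10) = (w - 5)*(w + 2)*(w - 2)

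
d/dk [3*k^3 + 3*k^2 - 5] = 3*k*(3*k + 2)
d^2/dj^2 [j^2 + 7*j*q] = 2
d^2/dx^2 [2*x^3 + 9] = 12*x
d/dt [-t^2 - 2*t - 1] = -2*t - 2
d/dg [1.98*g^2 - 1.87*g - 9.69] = 3.96*g - 1.87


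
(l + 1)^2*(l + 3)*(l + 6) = l^4 + 11*l^3 + 37*l^2 + 45*l + 18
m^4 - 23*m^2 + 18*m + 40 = (m - 4)*(m - 2)*(m + 1)*(m + 5)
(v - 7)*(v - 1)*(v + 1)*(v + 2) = v^4 - 5*v^3 - 15*v^2 + 5*v + 14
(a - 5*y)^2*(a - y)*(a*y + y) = a^4*y - 11*a^3*y^2 + a^3*y + 35*a^2*y^3 - 11*a^2*y^2 - 25*a*y^4 + 35*a*y^3 - 25*y^4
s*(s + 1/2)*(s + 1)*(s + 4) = s^4 + 11*s^3/2 + 13*s^2/2 + 2*s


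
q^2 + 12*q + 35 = (q + 5)*(q + 7)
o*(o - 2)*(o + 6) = o^3 + 4*o^2 - 12*o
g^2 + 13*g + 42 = (g + 6)*(g + 7)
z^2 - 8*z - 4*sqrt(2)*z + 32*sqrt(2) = (z - 8)*(z - 4*sqrt(2))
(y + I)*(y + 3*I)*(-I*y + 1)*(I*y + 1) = y^4 + 4*I*y^3 - 2*y^2 + 4*I*y - 3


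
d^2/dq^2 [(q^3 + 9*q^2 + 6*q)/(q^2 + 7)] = 2*(-q^3 - 189*q^2 + 21*q + 441)/(q^6 + 21*q^4 + 147*q^2 + 343)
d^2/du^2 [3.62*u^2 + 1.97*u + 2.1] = 7.24000000000000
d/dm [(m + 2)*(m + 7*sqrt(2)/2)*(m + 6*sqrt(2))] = 3*m^2 + 4*m + 19*sqrt(2)*m + 19*sqrt(2) + 42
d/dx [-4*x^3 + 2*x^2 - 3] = 4*x*(1 - 3*x)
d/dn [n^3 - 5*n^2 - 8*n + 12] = 3*n^2 - 10*n - 8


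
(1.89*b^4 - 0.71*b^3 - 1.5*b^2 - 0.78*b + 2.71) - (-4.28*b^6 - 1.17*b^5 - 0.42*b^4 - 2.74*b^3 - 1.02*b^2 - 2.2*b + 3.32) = 4.28*b^6 + 1.17*b^5 + 2.31*b^4 + 2.03*b^3 - 0.48*b^2 + 1.42*b - 0.61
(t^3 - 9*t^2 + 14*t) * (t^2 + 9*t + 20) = t^5 - 47*t^3 - 54*t^2 + 280*t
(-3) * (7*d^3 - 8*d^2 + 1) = -21*d^3 + 24*d^2 - 3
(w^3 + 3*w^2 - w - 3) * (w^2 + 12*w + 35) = w^5 + 15*w^4 + 70*w^3 + 90*w^2 - 71*w - 105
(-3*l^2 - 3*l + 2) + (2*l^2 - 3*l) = -l^2 - 6*l + 2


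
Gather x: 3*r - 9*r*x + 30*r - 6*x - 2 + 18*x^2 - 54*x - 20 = 33*r + 18*x^2 + x*(-9*r - 60) - 22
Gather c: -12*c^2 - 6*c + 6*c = -12*c^2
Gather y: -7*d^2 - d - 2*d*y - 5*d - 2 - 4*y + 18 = -7*d^2 - 6*d + y*(-2*d - 4) + 16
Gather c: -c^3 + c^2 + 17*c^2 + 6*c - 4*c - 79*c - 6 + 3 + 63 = -c^3 + 18*c^2 - 77*c + 60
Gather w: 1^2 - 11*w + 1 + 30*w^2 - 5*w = 30*w^2 - 16*w + 2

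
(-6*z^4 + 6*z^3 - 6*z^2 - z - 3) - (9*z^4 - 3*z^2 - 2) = -15*z^4 + 6*z^3 - 3*z^2 - z - 1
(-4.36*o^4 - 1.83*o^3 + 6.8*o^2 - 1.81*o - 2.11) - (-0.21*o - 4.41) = -4.36*o^4 - 1.83*o^3 + 6.8*o^2 - 1.6*o + 2.3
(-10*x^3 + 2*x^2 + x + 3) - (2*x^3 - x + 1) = -12*x^3 + 2*x^2 + 2*x + 2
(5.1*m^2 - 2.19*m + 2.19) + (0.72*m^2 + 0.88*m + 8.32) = 5.82*m^2 - 1.31*m + 10.51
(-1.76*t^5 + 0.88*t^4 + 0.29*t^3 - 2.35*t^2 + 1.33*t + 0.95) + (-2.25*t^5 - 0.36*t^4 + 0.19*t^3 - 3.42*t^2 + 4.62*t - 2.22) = -4.01*t^5 + 0.52*t^4 + 0.48*t^3 - 5.77*t^2 + 5.95*t - 1.27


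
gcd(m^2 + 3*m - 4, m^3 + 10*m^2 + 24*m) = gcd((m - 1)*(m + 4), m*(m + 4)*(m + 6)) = m + 4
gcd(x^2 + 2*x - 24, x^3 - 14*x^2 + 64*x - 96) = x - 4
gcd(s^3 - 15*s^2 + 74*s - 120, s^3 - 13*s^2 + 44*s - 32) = s - 4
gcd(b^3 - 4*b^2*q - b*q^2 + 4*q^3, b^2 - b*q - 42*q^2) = 1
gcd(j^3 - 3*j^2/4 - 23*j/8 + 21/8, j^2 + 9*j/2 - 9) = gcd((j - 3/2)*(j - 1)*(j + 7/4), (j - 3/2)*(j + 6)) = j - 3/2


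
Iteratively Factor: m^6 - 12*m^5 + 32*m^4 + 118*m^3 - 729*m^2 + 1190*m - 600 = (m - 5)*(m^5 - 7*m^4 - 3*m^3 + 103*m^2 - 214*m + 120) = (m - 5)*(m - 1)*(m^4 - 6*m^3 - 9*m^2 + 94*m - 120) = (m - 5)^2*(m - 1)*(m^3 - m^2 - 14*m + 24) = (m - 5)^2*(m - 2)*(m - 1)*(m^2 + m - 12) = (m - 5)^2*(m - 3)*(m - 2)*(m - 1)*(m + 4)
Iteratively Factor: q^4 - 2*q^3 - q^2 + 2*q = (q - 2)*(q^3 - q) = q*(q - 2)*(q^2 - 1) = q*(q - 2)*(q + 1)*(q - 1)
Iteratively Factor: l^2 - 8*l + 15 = (l - 3)*(l - 5)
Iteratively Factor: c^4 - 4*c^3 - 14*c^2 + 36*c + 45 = (c + 3)*(c^3 - 7*c^2 + 7*c + 15) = (c + 1)*(c + 3)*(c^2 - 8*c + 15) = (c - 5)*(c + 1)*(c + 3)*(c - 3)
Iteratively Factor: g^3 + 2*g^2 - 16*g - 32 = (g + 4)*(g^2 - 2*g - 8) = (g - 4)*(g + 4)*(g + 2)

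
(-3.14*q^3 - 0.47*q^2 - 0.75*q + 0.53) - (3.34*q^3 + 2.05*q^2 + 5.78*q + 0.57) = -6.48*q^3 - 2.52*q^2 - 6.53*q - 0.0399999999999999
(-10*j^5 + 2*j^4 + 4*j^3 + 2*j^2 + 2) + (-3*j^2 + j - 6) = -10*j^5 + 2*j^4 + 4*j^3 - j^2 + j - 4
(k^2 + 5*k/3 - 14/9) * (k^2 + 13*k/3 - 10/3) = k^4 + 6*k^3 + 7*k^2/3 - 332*k/27 + 140/27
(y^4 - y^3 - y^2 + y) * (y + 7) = y^5 + 6*y^4 - 8*y^3 - 6*y^2 + 7*y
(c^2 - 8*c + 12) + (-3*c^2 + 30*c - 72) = -2*c^2 + 22*c - 60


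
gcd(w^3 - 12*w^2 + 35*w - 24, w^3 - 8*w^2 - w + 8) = w^2 - 9*w + 8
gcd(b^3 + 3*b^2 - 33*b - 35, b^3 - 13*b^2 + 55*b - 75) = b - 5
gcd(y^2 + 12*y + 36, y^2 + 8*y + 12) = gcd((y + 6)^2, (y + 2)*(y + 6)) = y + 6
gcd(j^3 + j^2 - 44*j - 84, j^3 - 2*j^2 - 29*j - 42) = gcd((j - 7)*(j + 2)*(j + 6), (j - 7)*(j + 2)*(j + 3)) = j^2 - 5*j - 14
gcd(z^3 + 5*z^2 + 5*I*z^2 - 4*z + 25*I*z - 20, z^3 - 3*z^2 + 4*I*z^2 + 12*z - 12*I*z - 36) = 1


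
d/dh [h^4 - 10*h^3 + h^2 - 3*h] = 4*h^3 - 30*h^2 + 2*h - 3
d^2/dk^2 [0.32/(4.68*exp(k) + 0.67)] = (7.008768*exp(k) - 1.003392)*exp(k)/(4.68*exp(k) + 0.67)^3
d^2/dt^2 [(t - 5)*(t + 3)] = 2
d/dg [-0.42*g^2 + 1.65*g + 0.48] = 1.65 - 0.84*g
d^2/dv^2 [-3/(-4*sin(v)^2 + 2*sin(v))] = 3*(-16*sin(v) + 6 + 23/sin(v) - 12/sin(v)^2 + 2/sin(v)^3)/(2*(2*sin(v) - 1)^3)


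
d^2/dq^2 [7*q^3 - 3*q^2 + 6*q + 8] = 42*q - 6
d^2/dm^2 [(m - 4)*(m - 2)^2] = 6*m - 16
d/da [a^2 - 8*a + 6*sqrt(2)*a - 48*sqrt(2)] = 2*a - 8 + 6*sqrt(2)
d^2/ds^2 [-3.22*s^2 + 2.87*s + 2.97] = -6.44000000000000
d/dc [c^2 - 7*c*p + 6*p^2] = 2*c - 7*p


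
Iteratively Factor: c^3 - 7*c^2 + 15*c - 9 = (c - 3)*(c^2 - 4*c + 3) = (c - 3)*(c - 1)*(c - 3)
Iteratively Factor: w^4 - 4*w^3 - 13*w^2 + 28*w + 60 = (w + 2)*(w^3 - 6*w^2 - w + 30) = (w - 3)*(w + 2)*(w^2 - 3*w - 10) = (w - 5)*(w - 3)*(w + 2)*(w + 2)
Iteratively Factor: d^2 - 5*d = (d)*(d - 5)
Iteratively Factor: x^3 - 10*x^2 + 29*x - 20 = (x - 1)*(x^2 - 9*x + 20) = (x - 5)*(x - 1)*(x - 4)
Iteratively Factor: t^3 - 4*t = (t + 2)*(t^2 - 2*t) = (t - 2)*(t + 2)*(t)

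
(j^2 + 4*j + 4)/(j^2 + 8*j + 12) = (j + 2)/(j + 6)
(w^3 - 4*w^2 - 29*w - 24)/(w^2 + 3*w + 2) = (w^2 - 5*w - 24)/(w + 2)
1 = 1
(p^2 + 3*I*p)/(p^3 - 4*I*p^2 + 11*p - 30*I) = p/(p^2 - 7*I*p - 10)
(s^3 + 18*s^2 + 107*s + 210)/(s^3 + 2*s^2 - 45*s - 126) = (s^2 + 12*s + 35)/(s^2 - 4*s - 21)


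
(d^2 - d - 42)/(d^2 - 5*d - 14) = (d + 6)/(d + 2)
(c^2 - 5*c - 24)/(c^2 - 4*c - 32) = (c + 3)/(c + 4)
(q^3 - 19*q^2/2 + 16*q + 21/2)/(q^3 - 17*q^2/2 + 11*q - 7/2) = (2*q^2 - 5*q - 3)/(2*q^2 - 3*q + 1)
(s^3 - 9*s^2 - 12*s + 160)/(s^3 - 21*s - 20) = (s - 8)/(s + 1)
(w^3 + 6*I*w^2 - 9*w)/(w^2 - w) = (w^2 + 6*I*w - 9)/(w - 1)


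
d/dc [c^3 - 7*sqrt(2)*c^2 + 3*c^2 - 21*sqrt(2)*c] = 3*c^2 - 14*sqrt(2)*c + 6*c - 21*sqrt(2)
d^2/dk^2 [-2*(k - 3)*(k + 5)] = -4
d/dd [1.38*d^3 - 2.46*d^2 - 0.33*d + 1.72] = 4.14*d^2 - 4.92*d - 0.33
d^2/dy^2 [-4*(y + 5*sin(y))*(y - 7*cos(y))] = 20*y*sin(y) - 28*y*cos(y) - 56*sin(y) - 280*sin(2*y) - 40*cos(y) - 8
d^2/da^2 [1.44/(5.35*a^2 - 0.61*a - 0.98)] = (82.4328*a^2 - 9.39888*a - 1.44*(10.7*a - 0.61)*(21.4*a - 1.22) - 15.09984)/(-5.35*a^2 + 0.61*a + 0.98)^3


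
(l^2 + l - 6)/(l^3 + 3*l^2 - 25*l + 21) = (l^2 + l - 6)/(l^3 + 3*l^2 - 25*l + 21)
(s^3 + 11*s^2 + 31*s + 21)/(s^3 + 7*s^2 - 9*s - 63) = (s + 1)/(s - 3)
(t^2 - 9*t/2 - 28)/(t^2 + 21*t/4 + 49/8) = 4*(t - 8)/(4*t + 7)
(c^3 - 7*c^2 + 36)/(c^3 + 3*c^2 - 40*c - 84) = (c - 3)/(c + 7)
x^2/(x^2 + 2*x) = x/(x + 2)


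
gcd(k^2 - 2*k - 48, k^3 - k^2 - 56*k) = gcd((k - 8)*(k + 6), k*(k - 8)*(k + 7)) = k - 8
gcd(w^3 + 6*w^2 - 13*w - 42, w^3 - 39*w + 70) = w + 7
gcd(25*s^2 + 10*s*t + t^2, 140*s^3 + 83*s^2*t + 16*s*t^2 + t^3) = 5*s + t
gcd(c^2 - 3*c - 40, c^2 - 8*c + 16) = 1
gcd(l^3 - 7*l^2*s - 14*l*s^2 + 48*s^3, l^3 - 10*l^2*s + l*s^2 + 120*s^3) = -l^2 + 5*l*s + 24*s^2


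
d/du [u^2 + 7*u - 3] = 2*u + 7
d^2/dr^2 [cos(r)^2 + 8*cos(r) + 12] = -8*cos(r) - 2*cos(2*r)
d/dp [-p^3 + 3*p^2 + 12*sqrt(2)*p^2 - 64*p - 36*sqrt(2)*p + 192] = -3*p^2 + 6*p + 24*sqrt(2)*p - 64 - 36*sqrt(2)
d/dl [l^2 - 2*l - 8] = 2*l - 2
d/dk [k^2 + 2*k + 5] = 2*k + 2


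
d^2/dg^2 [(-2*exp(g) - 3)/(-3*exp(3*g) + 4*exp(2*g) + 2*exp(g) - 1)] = (72*exp(6*g) + 171*exp(5*g) - 316*exp(4*g) + 62*exp(3*g) + 39*exp(2*g) + 64*exp(g) + 8)*exp(g)/(27*exp(9*g) - 108*exp(8*g) + 90*exp(7*g) + 107*exp(6*g) - 132*exp(5*g) - 36*exp(4*g) + 49*exp(3*g) - 6*exp(g) + 1)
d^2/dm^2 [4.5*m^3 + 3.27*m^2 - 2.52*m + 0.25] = 27.0*m + 6.54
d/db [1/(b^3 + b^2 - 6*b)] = (-3*b^2 - 2*b + 6)/(b^2*(b^2 + b - 6)^2)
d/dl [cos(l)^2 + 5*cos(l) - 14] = -(2*cos(l) + 5)*sin(l)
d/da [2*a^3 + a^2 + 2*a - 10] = 6*a^2 + 2*a + 2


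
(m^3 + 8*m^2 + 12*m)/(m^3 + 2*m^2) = (m + 6)/m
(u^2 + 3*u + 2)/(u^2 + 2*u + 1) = (u + 2)/(u + 1)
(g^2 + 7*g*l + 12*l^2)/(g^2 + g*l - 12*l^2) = (g + 3*l)/(g - 3*l)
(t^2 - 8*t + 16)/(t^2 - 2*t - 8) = (t - 4)/(t + 2)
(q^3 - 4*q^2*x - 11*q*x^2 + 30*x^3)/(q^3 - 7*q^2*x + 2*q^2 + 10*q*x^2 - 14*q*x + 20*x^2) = (q + 3*x)/(q + 2)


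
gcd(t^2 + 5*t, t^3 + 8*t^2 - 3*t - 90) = t + 5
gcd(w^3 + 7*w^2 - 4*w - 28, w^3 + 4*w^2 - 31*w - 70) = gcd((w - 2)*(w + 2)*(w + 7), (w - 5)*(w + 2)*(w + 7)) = w^2 + 9*w + 14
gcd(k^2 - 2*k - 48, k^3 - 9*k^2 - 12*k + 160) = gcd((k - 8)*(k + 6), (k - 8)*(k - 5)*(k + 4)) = k - 8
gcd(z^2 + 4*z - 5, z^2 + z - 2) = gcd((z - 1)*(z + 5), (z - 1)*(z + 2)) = z - 1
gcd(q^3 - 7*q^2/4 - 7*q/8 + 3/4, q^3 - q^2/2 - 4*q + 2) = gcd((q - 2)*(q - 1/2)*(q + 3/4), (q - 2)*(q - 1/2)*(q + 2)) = q^2 - 5*q/2 + 1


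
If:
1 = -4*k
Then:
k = -1/4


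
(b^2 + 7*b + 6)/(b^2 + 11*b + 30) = (b + 1)/(b + 5)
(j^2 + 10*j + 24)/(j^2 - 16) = (j + 6)/(j - 4)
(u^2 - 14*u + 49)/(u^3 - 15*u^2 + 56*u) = (u - 7)/(u*(u - 8))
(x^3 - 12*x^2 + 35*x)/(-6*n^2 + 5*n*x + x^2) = x*(x^2 - 12*x + 35)/(-6*n^2 + 5*n*x + x^2)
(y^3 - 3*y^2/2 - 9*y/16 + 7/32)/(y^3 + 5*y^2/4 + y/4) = (32*y^3 - 48*y^2 - 18*y + 7)/(8*y*(4*y^2 + 5*y + 1))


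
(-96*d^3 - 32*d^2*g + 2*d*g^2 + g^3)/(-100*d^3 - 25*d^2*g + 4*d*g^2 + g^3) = (24*d^2 + 2*d*g - g^2)/(25*d^2 - g^2)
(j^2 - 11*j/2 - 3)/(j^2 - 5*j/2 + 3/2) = (2*j^2 - 11*j - 6)/(2*j^2 - 5*j + 3)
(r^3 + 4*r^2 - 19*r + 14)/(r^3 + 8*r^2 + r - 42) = (r - 1)/(r + 3)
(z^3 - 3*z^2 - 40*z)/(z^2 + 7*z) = (z^2 - 3*z - 40)/(z + 7)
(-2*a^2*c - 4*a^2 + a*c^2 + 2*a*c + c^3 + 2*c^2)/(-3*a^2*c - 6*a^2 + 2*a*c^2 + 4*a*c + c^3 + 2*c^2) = (2*a + c)/(3*a + c)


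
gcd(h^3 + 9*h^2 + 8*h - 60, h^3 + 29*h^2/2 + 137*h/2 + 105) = h^2 + 11*h + 30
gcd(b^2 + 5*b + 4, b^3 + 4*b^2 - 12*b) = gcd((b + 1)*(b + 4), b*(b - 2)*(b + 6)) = 1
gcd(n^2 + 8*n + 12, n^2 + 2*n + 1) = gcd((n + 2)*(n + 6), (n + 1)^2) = 1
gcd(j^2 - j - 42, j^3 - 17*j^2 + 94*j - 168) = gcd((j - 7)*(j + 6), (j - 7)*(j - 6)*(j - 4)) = j - 7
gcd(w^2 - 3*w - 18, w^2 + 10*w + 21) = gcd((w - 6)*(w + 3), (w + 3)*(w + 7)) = w + 3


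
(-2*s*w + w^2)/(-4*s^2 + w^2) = w/(2*s + w)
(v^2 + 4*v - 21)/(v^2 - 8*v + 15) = (v + 7)/(v - 5)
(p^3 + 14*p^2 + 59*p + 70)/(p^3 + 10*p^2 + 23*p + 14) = (p + 5)/(p + 1)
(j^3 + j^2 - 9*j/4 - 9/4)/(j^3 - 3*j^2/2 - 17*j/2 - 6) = (j - 3/2)/(j - 4)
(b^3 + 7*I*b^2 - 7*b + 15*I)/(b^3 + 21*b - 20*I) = (b + 3*I)/(b - 4*I)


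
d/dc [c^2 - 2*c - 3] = 2*c - 2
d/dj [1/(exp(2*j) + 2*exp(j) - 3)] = -2*(exp(j) + 1)*exp(j)/(exp(2*j) + 2*exp(j) - 3)^2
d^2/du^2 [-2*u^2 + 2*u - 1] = -4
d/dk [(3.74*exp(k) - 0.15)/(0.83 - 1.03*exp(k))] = 2.9497*exp(k)/(1.03*exp(k) - 0.83)^2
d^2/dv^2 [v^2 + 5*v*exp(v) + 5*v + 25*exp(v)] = 5*v*exp(v) + 35*exp(v) + 2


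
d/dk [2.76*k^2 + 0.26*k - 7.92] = 5.52*k + 0.26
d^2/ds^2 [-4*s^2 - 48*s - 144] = -8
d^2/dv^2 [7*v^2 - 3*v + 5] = 14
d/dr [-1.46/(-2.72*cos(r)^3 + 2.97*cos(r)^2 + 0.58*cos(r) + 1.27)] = (11.9136*cos(r)^2 - 8.6724*cos(r) - 0.8468)*sin(r)/(-2.72*cos(r)^3 + 2.97*cos(r)^2 + 0.58*cos(r) + 1.27)^2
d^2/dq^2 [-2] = 0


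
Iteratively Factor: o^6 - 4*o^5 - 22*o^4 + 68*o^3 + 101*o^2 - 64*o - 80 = (o + 1)*(o^5 - 5*o^4 - 17*o^3 + 85*o^2 + 16*o - 80) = (o + 1)*(o + 4)*(o^4 - 9*o^3 + 19*o^2 + 9*o - 20) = (o + 1)^2*(o + 4)*(o^3 - 10*o^2 + 29*o - 20) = (o - 1)*(o + 1)^2*(o + 4)*(o^2 - 9*o + 20) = (o - 5)*(o - 1)*(o + 1)^2*(o + 4)*(o - 4)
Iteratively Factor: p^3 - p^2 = (p)*(p^2 - p) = p*(p - 1)*(p)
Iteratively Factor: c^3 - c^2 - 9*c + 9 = (c - 1)*(c^2 - 9) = (c - 1)*(c + 3)*(c - 3)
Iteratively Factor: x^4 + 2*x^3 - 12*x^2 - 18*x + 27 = (x - 3)*(x^3 + 5*x^2 + 3*x - 9) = (x - 3)*(x - 1)*(x^2 + 6*x + 9) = (x - 3)*(x - 1)*(x + 3)*(x + 3)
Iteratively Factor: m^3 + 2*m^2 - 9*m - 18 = (m - 3)*(m^2 + 5*m + 6) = (m - 3)*(m + 3)*(m + 2)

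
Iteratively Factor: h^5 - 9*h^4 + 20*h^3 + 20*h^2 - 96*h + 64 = (h - 2)*(h^4 - 7*h^3 + 6*h^2 + 32*h - 32) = (h - 2)*(h + 2)*(h^3 - 9*h^2 + 24*h - 16) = (h - 4)*(h - 2)*(h + 2)*(h^2 - 5*h + 4) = (h - 4)*(h - 2)*(h - 1)*(h + 2)*(h - 4)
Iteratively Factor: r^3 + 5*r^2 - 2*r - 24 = (r - 2)*(r^2 + 7*r + 12) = (r - 2)*(r + 4)*(r + 3)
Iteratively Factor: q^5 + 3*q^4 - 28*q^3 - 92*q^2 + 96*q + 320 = (q + 4)*(q^4 - q^3 - 24*q^2 + 4*q + 80) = (q + 4)^2*(q^3 - 5*q^2 - 4*q + 20) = (q - 2)*(q + 4)^2*(q^2 - 3*q - 10) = (q - 2)*(q + 2)*(q + 4)^2*(q - 5)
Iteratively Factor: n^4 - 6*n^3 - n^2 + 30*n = (n)*(n^3 - 6*n^2 - n + 30) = n*(n - 3)*(n^2 - 3*n - 10) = n*(n - 3)*(n + 2)*(n - 5)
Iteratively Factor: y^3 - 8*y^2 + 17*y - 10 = (y - 2)*(y^2 - 6*y + 5) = (y - 2)*(y - 1)*(y - 5)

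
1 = 1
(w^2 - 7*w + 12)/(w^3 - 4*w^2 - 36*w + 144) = (w - 3)/(w^2 - 36)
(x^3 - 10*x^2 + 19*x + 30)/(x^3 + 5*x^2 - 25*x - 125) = (x^2 - 5*x - 6)/(x^2 + 10*x + 25)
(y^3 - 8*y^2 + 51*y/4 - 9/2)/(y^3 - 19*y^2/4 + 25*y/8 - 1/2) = 2*(2*y^2 - 15*y + 18)/(4*y^2 - 17*y + 4)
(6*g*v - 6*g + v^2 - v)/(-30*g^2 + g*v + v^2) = (v - 1)/(-5*g + v)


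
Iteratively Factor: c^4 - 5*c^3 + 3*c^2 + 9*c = (c - 3)*(c^3 - 2*c^2 - 3*c) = (c - 3)^2*(c^2 + c) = (c - 3)^2*(c + 1)*(c)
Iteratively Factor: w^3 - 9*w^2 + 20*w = (w)*(w^2 - 9*w + 20) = w*(w - 5)*(w - 4)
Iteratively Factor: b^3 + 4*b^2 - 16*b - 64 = (b + 4)*(b^2 - 16) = (b + 4)^2*(b - 4)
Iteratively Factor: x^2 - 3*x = (x)*(x - 3)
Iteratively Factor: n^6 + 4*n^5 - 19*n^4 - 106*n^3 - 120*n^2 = (n)*(n^5 + 4*n^4 - 19*n^3 - 106*n^2 - 120*n) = n*(n + 3)*(n^4 + n^3 - 22*n^2 - 40*n) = n*(n + 3)*(n + 4)*(n^3 - 3*n^2 - 10*n) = n^2*(n + 3)*(n + 4)*(n^2 - 3*n - 10) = n^2*(n + 2)*(n + 3)*(n + 4)*(n - 5)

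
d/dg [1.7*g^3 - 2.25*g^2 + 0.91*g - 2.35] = 5.1*g^2 - 4.5*g + 0.91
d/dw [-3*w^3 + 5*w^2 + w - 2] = -9*w^2 + 10*w + 1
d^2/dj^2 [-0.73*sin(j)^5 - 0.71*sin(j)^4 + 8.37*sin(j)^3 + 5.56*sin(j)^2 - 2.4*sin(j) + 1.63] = 18.25*sin(j)^5 + 11.36*sin(j)^4 - 89.93*sin(j)^3 - 30.76*sin(j)^2 + 52.62*sin(j) + 11.12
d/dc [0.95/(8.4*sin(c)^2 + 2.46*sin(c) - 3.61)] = -(15.96*sin(c) + 2.337)*cos(c)/(8.4*sin(c)^2 + 2.46*sin(c) - 3.61)^2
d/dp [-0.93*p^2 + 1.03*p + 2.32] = 1.03 - 1.86*p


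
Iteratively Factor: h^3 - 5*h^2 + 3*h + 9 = (h - 3)*(h^2 - 2*h - 3) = (h - 3)^2*(h + 1)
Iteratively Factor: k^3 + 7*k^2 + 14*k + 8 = (k + 4)*(k^2 + 3*k + 2) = (k + 2)*(k + 4)*(k + 1)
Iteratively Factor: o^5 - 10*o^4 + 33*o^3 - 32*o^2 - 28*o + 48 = (o + 1)*(o^4 - 11*o^3 + 44*o^2 - 76*o + 48) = (o - 2)*(o + 1)*(o^3 - 9*o^2 + 26*o - 24) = (o - 4)*(o - 2)*(o + 1)*(o^2 - 5*o + 6) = (o - 4)*(o - 2)^2*(o + 1)*(o - 3)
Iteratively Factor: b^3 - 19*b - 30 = (b + 3)*(b^2 - 3*b - 10) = (b + 2)*(b + 3)*(b - 5)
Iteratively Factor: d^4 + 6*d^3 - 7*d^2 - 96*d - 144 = (d + 3)*(d^3 + 3*d^2 - 16*d - 48) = (d + 3)*(d + 4)*(d^2 - d - 12) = (d - 4)*(d + 3)*(d + 4)*(d + 3)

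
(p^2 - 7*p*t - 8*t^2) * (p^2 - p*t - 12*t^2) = p^4 - 8*p^3*t - 13*p^2*t^2 + 92*p*t^3 + 96*t^4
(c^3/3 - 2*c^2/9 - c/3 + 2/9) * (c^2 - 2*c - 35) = c^5/3 - 8*c^4/9 - 104*c^3/9 + 26*c^2/3 + 101*c/9 - 70/9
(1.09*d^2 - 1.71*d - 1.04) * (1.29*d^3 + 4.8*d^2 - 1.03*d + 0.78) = 1.4061*d^5 + 3.0261*d^4 - 10.6723*d^3 - 2.3805*d^2 - 0.2626*d - 0.8112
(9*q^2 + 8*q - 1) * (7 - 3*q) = -27*q^3 + 39*q^2 + 59*q - 7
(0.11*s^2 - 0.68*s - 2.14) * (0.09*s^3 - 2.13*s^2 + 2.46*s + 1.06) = 0.0099*s^5 - 0.2955*s^4 + 1.5264*s^3 + 3.002*s^2 - 5.9852*s - 2.2684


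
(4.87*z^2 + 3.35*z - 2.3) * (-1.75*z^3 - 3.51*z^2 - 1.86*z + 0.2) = -8.5225*z^5 - 22.9562*z^4 - 16.7917*z^3 + 2.816*z^2 + 4.948*z - 0.46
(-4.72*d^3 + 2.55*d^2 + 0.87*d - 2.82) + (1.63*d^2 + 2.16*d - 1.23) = -4.72*d^3 + 4.18*d^2 + 3.03*d - 4.05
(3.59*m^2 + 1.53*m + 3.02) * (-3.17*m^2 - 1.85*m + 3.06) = -11.3803*m^4 - 11.4916*m^3 - 1.4185*m^2 - 0.905200000000001*m + 9.2412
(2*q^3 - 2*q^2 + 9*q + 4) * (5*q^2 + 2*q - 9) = 10*q^5 - 6*q^4 + 23*q^3 + 56*q^2 - 73*q - 36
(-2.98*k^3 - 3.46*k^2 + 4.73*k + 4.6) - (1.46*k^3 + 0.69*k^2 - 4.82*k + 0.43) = -4.44*k^3 - 4.15*k^2 + 9.55*k + 4.17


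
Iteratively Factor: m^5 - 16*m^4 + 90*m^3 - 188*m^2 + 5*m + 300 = (m - 4)*(m^4 - 12*m^3 + 42*m^2 - 20*m - 75) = (m - 5)*(m - 4)*(m^3 - 7*m^2 + 7*m + 15) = (m - 5)*(m - 4)*(m - 3)*(m^2 - 4*m - 5) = (m - 5)^2*(m - 4)*(m - 3)*(m + 1)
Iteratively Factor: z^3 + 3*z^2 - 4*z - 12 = (z - 2)*(z^2 + 5*z + 6) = (z - 2)*(z + 2)*(z + 3)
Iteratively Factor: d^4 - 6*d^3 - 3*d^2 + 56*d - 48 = (d + 3)*(d^3 - 9*d^2 + 24*d - 16) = (d - 4)*(d + 3)*(d^2 - 5*d + 4) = (d - 4)*(d - 1)*(d + 3)*(d - 4)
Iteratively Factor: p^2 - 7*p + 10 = (p - 5)*(p - 2)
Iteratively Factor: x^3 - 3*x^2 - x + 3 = (x - 3)*(x^2 - 1) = (x - 3)*(x - 1)*(x + 1)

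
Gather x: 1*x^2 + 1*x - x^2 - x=0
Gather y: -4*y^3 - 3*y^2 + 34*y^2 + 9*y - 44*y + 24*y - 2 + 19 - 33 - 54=-4*y^3 + 31*y^2 - 11*y - 70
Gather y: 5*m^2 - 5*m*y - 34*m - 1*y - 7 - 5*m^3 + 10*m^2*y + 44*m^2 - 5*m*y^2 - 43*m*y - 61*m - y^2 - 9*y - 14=-5*m^3 + 49*m^2 - 95*m + y^2*(-5*m - 1) + y*(10*m^2 - 48*m - 10) - 21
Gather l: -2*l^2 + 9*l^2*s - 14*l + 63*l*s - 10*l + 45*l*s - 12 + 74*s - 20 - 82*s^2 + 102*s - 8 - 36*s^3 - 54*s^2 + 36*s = l^2*(9*s - 2) + l*(108*s - 24) - 36*s^3 - 136*s^2 + 212*s - 40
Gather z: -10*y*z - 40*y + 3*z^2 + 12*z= -40*y + 3*z^2 + z*(12 - 10*y)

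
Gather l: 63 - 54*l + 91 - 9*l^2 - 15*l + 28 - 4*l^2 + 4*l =-13*l^2 - 65*l + 182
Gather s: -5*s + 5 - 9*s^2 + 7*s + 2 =-9*s^2 + 2*s + 7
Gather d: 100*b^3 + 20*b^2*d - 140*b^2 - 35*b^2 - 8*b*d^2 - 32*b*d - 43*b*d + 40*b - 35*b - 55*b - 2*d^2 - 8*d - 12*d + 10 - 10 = 100*b^3 - 175*b^2 - 50*b + d^2*(-8*b - 2) + d*(20*b^2 - 75*b - 20)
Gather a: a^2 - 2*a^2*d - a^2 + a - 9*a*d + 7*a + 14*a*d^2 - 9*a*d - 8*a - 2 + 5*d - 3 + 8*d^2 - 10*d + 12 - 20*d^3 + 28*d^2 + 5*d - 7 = -2*a^2*d + a*(14*d^2 - 18*d) - 20*d^3 + 36*d^2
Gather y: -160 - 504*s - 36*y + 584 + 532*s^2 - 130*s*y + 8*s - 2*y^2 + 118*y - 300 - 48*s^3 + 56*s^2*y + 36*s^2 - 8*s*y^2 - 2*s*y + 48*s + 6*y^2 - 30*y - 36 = -48*s^3 + 568*s^2 - 448*s + y^2*(4 - 8*s) + y*(56*s^2 - 132*s + 52) + 88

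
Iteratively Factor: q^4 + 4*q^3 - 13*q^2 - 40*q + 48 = (q + 4)*(q^3 - 13*q + 12) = (q - 1)*(q + 4)*(q^2 + q - 12) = (q - 1)*(q + 4)^2*(q - 3)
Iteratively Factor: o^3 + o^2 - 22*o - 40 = (o + 2)*(o^2 - o - 20) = (o + 2)*(o + 4)*(o - 5)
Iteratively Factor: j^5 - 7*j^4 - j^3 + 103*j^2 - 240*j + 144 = (j - 4)*(j^4 - 3*j^3 - 13*j^2 + 51*j - 36) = (j - 4)*(j - 3)*(j^3 - 13*j + 12) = (j - 4)*(j - 3)*(j + 4)*(j^2 - 4*j + 3) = (j - 4)*(j - 3)*(j - 1)*(j + 4)*(j - 3)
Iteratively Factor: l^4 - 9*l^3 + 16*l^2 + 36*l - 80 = (l - 2)*(l^3 - 7*l^2 + 2*l + 40) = (l - 4)*(l - 2)*(l^2 - 3*l - 10) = (l - 5)*(l - 4)*(l - 2)*(l + 2)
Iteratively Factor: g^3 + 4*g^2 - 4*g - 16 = (g - 2)*(g^2 + 6*g + 8) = (g - 2)*(g + 2)*(g + 4)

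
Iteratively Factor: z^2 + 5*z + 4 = (z + 4)*(z + 1)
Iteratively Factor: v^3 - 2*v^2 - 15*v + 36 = (v + 4)*(v^2 - 6*v + 9) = (v - 3)*(v + 4)*(v - 3)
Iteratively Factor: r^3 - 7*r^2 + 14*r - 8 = (r - 2)*(r^2 - 5*r + 4) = (r - 2)*(r - 1)*(r - 4)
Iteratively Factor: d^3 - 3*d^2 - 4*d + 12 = (d + 2)*(d^2 - 5*d + 6) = (d - 3)*(d + 2)*(d - 2)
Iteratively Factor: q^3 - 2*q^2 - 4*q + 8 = (q - 2)*(q^2 - 4) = (q - 2)^2*(q + 2)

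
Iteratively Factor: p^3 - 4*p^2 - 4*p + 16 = (p - 4)*(p^2 - 4) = (p - 4)*(p + 2)*(p - 2)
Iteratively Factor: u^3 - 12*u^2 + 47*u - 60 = (u - 3)*(u^2 - 9*u + 20) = (u - 5)*(u - 3)*(u - 4)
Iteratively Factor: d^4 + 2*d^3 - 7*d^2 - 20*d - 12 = (d + 1)*(d^3 + d^2 - 8*d - 12) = (d - 3)*(d + 1)*(d^2 + 4*d + 4) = (d - 3)*(d + 1)*(d + 2)*(d + 2)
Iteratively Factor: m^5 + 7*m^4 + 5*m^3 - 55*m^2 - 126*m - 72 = (m + 4)*(m^4 + 3*m^3 - 7*m^2 - 27*m - 18) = (m + 1)*(m + 4)*(m^3 + 2*m^2 - 9*m - 18) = (m + 1)*(m + 2)*(m + 4)*(m^2 - 9) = (m + 1)*(m + 2)*(m + 3)*(m + 4)*(m - 3)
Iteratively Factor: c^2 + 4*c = (c + 4)*(c)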